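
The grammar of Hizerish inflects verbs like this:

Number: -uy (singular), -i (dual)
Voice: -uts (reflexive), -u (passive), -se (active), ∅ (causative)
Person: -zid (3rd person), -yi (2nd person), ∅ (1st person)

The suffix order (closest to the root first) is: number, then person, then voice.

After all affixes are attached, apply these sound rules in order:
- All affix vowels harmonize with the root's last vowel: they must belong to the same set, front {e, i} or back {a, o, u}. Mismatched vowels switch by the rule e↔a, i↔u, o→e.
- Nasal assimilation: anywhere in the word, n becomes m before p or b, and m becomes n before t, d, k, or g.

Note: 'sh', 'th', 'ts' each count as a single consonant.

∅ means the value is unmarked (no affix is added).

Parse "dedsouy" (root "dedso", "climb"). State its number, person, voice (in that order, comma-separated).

Segment: dedso-uy.
number: -uy → singular.
person: ∅ → 1st person.
voice: ∅ → causative.

singular, 1st person, causative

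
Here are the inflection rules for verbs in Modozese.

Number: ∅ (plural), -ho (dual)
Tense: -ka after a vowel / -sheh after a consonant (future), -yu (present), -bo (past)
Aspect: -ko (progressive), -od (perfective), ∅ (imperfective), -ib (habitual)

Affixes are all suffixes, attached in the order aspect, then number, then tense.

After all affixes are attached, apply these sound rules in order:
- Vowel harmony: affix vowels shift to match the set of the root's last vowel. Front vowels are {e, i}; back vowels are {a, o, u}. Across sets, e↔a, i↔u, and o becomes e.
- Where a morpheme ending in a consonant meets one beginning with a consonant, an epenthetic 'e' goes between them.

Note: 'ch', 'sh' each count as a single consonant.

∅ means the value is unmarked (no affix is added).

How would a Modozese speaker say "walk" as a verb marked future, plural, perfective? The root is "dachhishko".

Attach aspect perfective -od → dachhishkood.
number = plural: zero marking, form stays dachhishkood.
Attach tense future -sheh (after consonant 'd') → dachhishkoodsheh.
Apply vowel harmony: dachhishkoodsheh → dachhishkoodshah.
Apply epenthesis: dachhishkoodshah → dachhishkoodeshah.

dachhishkoodeshah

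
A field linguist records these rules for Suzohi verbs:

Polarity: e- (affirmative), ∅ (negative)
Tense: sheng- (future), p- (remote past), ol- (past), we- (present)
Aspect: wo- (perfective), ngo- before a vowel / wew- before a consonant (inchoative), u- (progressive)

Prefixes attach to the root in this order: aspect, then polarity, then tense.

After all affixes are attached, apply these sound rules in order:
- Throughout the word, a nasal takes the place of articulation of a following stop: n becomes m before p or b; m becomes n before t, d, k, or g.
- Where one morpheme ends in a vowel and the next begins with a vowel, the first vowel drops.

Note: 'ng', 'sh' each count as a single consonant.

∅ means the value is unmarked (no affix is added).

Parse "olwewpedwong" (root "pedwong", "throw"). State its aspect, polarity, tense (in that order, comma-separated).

Segment: ol-wew-pedwong.
aspect: ngo/wew- → inchoative.
polarity: ∅ → negative.
tense: ol- → past.

inchoative, negative, past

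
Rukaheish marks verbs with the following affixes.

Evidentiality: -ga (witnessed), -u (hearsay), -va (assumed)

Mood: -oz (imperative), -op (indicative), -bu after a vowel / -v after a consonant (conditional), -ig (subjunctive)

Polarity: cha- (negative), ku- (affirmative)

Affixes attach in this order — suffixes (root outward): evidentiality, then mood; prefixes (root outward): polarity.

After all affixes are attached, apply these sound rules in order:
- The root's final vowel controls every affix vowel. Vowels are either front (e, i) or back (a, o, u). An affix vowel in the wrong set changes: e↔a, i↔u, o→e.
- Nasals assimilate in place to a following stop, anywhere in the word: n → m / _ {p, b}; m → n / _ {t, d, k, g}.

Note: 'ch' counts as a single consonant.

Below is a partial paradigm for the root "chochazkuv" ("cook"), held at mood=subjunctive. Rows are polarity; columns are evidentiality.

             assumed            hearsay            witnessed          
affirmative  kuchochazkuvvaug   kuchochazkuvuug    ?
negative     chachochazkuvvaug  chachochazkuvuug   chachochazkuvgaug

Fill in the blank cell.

Attach polarity affirmative ku- → kuchochazkuv.
Attach evidentiality witnessed -ga → kuchochazkuvga.
Attach mood subjunctive -ig → kuchochazkuvgaig.
Apply vowel harmony: kuchochazkuvgaig → kuchochazkuvgaug.
Nasal assimilation: no change.

kuchochazkuvgaug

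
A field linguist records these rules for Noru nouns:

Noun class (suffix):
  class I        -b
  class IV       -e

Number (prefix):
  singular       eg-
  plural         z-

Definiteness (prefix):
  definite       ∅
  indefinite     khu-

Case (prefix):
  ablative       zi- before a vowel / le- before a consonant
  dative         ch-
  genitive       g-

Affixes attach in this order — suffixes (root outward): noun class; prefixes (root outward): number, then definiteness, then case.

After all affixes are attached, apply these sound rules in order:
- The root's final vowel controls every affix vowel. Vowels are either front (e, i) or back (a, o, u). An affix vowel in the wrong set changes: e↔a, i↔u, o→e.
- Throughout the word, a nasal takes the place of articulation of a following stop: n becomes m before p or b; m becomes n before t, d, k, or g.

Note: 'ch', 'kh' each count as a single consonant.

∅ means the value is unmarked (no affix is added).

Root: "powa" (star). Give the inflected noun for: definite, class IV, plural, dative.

chzpowaa

Attach noun class class IV -e → powae.
Attach number plural z- → zpowae.
definiteness = definite: zero marking, form stays zpowae.
Attach case dative ch- → chzpowae.
Apply vowel harmony: chzpowae → chzpowaa.
Nasal assimilation: no change.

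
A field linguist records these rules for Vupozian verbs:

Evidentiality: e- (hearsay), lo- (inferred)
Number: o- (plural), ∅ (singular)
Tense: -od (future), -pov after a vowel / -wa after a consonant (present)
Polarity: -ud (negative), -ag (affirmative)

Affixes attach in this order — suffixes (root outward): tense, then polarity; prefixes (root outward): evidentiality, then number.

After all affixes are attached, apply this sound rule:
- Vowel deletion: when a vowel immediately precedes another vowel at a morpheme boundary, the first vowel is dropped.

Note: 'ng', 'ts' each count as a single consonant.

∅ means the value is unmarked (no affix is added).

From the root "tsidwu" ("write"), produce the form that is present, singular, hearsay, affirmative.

etsidwupovag

Attach tense present -pov (after vowel 'u') → tsidwupov.
Attach evidentiality hearsay e- → etsidwupov.
Attach polarity affirmative -ag → etsidwupovag.
number = singular: zero marking, form stays etsidwupovag.
Vowel deletion: no change.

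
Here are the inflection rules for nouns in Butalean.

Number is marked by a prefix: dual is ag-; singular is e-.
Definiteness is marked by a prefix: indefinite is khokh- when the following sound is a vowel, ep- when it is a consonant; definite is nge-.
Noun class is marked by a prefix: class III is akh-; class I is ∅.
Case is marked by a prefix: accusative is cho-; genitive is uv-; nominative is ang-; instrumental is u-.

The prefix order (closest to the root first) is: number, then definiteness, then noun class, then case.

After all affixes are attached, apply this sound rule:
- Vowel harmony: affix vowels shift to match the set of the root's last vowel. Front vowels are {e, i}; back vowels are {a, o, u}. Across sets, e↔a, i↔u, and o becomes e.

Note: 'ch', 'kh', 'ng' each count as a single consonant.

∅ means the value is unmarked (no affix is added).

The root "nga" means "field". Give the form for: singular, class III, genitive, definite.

Attach number singular e- → enga.
Attach definiteness definite nge- → ngeenga.
Attach noun class class III akh- → akhngeenga.
Attach case genitive uv- → uvakhngeenga.
Apply vowel harmony: uvakhngeenga → uvakhngaanga.

uvakhngaanga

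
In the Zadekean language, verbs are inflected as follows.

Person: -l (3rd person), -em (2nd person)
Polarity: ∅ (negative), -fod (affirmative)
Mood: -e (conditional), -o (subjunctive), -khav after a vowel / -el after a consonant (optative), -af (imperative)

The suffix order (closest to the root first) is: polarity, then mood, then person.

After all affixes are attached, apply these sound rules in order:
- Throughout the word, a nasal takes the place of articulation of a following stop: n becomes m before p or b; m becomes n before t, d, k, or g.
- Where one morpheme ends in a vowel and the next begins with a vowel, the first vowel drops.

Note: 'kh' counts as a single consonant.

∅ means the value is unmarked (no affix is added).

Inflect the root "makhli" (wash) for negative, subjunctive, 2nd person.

polarity = negative: zero marking, form stays makhli.
Attach mood subjunctive -o → makhlio.
Attach person 2nd person -em → makhlioem.
Nasal assimilation: no change.
Apply vowel deletion: makhlioem → makhlem.

makhlem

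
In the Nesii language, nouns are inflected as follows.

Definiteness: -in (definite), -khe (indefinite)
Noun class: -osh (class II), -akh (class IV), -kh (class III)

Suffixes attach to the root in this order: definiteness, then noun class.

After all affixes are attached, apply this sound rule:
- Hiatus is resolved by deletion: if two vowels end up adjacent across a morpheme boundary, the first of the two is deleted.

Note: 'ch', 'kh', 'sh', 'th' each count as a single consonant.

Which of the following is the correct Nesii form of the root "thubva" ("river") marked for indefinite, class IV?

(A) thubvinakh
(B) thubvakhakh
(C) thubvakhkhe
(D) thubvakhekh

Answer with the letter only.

Attach definiteness indefinite -khe → thubvakhe.
Attach noun class class IV -akh → thubvakheakh.
Apply vowel deletion: thubvakheakh → thubvakhakh.
So the correct form is thubvakhakh, option (B).
(C) thubvakhkhe is wrong: it has the affixes in the wrong order.
(D) thubvakhekh is wrong: it uses class III instead of class IV for noun class.
(A) thubvinakh is wrong: it uses definite instead of indefinite for definiteness.

B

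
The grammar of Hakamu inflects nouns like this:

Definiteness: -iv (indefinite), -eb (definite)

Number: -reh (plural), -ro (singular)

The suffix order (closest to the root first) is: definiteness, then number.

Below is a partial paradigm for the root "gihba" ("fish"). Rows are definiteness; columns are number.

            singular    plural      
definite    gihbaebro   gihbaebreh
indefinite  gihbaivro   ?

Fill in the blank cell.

gihbaivreh

Attach definiteness indefinite -iv → gihbaiv.
Attach number plural -reh → gihbaivreh.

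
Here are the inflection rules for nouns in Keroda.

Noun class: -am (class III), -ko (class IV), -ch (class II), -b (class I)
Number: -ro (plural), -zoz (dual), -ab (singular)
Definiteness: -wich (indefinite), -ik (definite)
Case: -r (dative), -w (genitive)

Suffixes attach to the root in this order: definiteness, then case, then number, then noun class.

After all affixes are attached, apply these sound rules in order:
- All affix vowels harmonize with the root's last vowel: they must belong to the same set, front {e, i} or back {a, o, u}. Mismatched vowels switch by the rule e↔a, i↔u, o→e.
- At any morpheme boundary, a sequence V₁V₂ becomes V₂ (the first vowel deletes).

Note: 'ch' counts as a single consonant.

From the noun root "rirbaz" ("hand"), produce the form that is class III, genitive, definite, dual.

Attach definiteness definite -ik → rirbazik.
Attach case genitive -w → rirbazikw.
Attach number dual -zoz → rirbazikwzoz.
Attach noun class class III -am → rirbazikwzozam.
Apply vowel harmony: rirbazikwzozam → rirbazukwzozam.
Vowel deletion: no change.

rirbazukwzozam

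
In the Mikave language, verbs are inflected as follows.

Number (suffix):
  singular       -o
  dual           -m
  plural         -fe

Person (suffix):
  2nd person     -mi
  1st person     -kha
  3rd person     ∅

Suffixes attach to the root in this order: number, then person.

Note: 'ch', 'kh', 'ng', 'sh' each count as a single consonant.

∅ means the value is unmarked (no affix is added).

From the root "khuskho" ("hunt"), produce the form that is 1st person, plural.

khuskhofekha

Attach number plural -fe → khuskhofe.
Attach person 1st person -kha → khuskhofekha.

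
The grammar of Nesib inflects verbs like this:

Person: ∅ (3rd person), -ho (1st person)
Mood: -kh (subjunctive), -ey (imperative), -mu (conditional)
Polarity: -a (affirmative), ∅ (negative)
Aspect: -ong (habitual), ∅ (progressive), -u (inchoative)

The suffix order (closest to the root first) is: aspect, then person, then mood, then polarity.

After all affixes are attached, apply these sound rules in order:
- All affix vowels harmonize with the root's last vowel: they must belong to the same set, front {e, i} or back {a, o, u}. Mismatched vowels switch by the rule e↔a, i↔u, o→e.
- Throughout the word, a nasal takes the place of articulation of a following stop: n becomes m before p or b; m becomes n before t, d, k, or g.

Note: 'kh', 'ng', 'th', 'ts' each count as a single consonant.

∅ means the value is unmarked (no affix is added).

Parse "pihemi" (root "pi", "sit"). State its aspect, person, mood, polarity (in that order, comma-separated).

Segment: pi-ho-mu.
aspect: ∅ → progressive.
person: -ho → 1st person.
mood: -mu → conditional.
polarity: ∅ → negative.

progressive, 1st person, conditional, negative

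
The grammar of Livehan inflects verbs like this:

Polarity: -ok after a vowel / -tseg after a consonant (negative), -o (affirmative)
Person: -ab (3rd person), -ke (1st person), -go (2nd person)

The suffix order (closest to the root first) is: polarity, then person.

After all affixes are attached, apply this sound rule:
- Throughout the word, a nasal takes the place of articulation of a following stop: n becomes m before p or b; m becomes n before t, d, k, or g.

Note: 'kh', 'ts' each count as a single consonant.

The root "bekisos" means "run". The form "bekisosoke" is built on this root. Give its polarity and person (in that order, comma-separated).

affirmative, 1st person

Segment: bekisos-o-ke.
polarity: -o → affirmative.
person: -ke → 1st person.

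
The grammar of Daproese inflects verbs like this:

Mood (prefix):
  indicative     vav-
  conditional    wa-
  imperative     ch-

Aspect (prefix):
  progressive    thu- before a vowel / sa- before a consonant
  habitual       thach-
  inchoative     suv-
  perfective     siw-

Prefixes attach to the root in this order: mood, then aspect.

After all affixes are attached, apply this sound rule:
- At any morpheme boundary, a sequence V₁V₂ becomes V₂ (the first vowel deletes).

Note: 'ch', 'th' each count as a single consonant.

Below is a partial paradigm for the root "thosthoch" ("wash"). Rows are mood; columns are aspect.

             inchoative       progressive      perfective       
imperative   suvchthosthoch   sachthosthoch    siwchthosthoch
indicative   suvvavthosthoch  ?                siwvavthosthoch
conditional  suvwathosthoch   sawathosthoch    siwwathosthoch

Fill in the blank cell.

Attach mood indicative vav- → vavthosthoch.
Attach aspect progressive sa- (before consonant 'v') → savavthosthoch.
Vowel deletion: no change.

savavthosthoch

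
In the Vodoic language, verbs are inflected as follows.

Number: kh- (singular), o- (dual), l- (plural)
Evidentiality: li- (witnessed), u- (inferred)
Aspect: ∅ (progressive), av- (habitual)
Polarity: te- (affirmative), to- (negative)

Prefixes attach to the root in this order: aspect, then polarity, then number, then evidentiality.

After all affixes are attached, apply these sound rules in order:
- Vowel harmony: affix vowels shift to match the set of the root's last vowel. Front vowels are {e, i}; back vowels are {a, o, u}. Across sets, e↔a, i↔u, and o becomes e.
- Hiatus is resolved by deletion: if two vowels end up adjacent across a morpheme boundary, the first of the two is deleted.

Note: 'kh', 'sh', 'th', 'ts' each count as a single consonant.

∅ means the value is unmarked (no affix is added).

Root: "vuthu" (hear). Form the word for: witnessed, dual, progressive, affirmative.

lotavuthu

aspect = progressive: zero marking, form stays vuthu.
Attach polarity affirmative te- → tevuthu.
Attach number dual o- → otevuthu.
Attach evidentiality witnessed li- → liotevuthu.
Apply vowel harmony: liotevuthu → luotavuthu.
Apply vowel deletion: luotavuthu → lotavuthu.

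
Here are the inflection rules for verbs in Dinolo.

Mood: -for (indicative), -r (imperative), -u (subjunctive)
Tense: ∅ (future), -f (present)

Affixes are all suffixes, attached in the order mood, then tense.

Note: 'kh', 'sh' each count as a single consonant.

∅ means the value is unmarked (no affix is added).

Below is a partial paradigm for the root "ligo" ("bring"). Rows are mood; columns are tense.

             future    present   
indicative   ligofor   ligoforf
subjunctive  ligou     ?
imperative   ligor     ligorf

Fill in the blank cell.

Attach mood subjunctive -u → ligou.
Attach tense present -f → ligouf.

ligouf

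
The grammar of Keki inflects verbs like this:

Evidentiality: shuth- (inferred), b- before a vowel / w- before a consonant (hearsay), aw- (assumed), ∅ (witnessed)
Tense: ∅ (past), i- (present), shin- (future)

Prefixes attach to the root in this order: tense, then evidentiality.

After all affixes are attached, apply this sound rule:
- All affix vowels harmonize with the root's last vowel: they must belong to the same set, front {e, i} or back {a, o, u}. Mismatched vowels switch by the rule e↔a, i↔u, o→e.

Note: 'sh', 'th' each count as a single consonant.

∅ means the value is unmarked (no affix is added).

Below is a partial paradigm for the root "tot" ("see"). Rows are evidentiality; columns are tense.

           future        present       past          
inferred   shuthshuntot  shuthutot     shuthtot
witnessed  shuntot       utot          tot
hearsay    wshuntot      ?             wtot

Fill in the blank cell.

butot

Attach tense present i- → itot.
Attach evidentiality hearsay b- (before vowel 'i') → bitot.
Apply vowel harmony: bitot → butot.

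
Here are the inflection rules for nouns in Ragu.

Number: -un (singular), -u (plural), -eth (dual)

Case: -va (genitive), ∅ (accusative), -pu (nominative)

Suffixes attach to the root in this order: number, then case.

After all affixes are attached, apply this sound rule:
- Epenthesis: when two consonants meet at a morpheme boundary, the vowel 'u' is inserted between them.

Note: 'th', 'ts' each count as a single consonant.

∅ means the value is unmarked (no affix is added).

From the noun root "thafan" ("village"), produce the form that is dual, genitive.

Attach number dual -eth → thafaneth.
Attach case genitive -va → thafanethva.
Apply epenthesis: thafanethva → thafanethuva.

thafanethuva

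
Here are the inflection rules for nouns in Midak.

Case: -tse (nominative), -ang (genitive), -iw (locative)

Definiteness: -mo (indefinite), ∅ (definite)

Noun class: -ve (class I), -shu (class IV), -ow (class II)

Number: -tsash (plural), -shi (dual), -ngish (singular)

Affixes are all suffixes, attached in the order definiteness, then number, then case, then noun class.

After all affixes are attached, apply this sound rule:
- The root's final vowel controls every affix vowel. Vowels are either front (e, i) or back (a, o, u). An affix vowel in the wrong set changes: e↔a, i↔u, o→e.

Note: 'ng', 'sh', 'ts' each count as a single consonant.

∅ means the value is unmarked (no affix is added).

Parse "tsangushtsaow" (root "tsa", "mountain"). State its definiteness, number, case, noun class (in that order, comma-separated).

Segment: tsa-ngish-tse-ow.
definiteness: ∅ → definite.
number: -ngish → singular.
case: -tse → nominative.
noun class: -ow → class II.

definite, singular, nominative, class II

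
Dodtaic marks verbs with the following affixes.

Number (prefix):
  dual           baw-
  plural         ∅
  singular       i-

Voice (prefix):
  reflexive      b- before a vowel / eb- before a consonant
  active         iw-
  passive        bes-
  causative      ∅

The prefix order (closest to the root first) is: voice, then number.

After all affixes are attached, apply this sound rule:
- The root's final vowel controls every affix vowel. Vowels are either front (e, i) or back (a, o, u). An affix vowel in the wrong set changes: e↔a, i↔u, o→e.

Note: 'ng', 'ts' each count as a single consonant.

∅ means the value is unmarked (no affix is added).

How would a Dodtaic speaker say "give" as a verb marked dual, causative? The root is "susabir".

voice = causative: zero marking, form stays susabir.
Attach number dual baw- → bawsusabir.
Apply vowel harmony: bawsusabir → bewsusabir.

bewsusabir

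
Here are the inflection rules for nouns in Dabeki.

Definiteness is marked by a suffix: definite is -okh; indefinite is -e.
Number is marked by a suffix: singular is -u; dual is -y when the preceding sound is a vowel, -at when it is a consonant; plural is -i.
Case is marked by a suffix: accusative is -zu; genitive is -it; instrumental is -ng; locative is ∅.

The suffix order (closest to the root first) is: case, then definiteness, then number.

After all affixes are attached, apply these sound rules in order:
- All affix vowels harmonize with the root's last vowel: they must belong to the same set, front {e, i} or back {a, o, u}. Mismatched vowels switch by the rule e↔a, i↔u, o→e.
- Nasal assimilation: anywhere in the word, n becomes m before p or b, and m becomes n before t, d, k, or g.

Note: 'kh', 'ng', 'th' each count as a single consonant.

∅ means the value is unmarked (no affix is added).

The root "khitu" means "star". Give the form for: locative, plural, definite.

khituokhu

case = locative: zero marking, form stays khitu.
Attach definiteness definite -okh → khituokh.
Attach number plural -i → khituokhi.
Apply vowel harmony: khituokhi → khituokhu.
Nasal assimilation: no change.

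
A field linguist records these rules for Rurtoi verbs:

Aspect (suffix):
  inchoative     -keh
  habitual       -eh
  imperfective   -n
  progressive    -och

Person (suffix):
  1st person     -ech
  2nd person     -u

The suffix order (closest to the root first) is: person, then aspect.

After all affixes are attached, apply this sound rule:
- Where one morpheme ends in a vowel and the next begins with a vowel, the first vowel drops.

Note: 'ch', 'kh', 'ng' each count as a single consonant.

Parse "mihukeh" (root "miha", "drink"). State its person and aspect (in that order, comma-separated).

Segment: miha-u-keh.
person: -u → 2nd person.
aspect: -keh → inchoative.

2nd person, inchoative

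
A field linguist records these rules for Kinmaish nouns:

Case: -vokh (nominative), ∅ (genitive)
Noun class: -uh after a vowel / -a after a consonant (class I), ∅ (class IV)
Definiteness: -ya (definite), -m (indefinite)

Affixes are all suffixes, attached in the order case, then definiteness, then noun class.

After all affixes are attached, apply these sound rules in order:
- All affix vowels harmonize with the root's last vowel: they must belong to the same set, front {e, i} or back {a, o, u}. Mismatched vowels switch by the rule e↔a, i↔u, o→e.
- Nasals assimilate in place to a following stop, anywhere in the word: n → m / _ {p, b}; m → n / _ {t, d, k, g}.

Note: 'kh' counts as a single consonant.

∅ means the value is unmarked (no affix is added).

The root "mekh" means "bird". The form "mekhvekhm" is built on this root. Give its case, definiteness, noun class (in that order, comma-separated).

nominative, indefinite, class IV

Segment: mekh-vokh-m.
case: -vokh → nominative.
definiteness: -m → indefinite.
noun class: ∅ → class IV.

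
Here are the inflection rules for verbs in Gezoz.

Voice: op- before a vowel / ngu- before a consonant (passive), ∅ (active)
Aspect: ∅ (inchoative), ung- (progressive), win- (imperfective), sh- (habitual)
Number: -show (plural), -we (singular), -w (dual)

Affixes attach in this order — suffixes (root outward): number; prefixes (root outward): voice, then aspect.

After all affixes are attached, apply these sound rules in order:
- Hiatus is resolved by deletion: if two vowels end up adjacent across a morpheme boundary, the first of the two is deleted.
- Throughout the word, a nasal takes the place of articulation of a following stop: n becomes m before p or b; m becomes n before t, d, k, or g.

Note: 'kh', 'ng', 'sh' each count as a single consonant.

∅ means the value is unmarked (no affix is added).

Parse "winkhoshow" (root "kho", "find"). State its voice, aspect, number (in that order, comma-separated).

active, imperfective, plural

Segment: win-kho-show.
voice: ∅ → active.
aspect: win- → imperfective.
number: -show → plural.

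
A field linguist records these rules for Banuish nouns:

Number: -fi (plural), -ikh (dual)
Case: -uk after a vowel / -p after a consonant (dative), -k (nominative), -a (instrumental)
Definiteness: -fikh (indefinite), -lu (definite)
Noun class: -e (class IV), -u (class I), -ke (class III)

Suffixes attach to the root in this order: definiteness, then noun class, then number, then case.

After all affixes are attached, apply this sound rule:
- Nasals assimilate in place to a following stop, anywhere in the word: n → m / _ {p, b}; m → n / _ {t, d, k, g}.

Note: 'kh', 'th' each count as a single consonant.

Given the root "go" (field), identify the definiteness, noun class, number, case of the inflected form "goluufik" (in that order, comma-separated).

Segment: go-lu-u-fi-k.
definiteness: -lu → definite.
noun class: -u → class I.
number: -fi → plural.
case: -k → nominative.

definite, class I, plural, nominative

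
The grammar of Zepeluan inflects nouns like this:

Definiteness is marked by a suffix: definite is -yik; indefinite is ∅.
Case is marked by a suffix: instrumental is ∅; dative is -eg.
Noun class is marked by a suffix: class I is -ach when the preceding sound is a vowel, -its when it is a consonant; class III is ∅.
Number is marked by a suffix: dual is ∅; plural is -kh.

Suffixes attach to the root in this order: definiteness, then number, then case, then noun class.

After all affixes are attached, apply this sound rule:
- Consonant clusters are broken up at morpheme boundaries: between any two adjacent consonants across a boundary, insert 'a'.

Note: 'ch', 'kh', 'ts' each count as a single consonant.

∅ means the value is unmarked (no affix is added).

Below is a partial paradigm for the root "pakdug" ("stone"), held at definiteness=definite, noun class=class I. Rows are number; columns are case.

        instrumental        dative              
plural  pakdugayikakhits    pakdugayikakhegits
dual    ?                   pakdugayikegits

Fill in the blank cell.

Attach definiteness definite -yik → pakdugyik.
number = dual: zero marking, form stays pakdugyik.
case = instrumental: zero marking, form stays pakdugyik.
Attach noun class class I -its (after consonant 'k') → pakdugyikits.
Apply epenthesis: pakdugyikits → pakdugayikits.

pakdugayikits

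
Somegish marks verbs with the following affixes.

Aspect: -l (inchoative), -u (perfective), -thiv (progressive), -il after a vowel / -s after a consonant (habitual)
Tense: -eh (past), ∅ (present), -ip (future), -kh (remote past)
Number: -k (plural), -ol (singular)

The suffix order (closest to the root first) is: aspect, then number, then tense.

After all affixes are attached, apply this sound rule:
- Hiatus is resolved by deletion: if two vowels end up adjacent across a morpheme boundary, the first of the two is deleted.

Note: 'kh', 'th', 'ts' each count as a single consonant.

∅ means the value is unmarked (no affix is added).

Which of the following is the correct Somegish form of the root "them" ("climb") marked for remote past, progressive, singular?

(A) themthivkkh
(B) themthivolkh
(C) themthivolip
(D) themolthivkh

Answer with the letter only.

B

Attach aspect progressive -thiv → themthiv.
Attach number singular -ol → themthivol.
Attach tense remote past -kh → themthivolkh.
Vowel deletion: no change.
So the correct form is themthivolkh, option (B).
(C) themthivolip is wrong: it uses future instead of remote past for tense.
(A) themthivkkh is wrong: it uses plural instead of singular for number.
(D) themolthivkh is wrong: it has the affixes in the wrong order.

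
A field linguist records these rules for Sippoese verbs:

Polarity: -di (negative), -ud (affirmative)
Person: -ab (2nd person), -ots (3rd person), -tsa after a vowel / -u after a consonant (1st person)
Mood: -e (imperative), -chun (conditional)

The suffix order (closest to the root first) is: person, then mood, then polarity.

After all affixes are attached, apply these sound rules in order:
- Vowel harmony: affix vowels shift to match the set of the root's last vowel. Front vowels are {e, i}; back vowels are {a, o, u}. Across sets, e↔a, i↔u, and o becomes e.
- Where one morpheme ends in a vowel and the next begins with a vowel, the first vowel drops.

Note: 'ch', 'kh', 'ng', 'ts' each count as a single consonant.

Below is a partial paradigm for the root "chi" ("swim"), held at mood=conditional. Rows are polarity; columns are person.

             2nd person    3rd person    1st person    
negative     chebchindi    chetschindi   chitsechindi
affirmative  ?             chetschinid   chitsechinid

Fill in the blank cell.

chebchinid

Attach person 2nd person -ab → chiab.
Attach mood conditional -chun → chiabchun.
Attach polarity affirmative -ud → chiabchunud.
Apply vowel harmony: chiabchunud → chiebchinid.
Apply vowel deletion: chiebchinid → chebchinid.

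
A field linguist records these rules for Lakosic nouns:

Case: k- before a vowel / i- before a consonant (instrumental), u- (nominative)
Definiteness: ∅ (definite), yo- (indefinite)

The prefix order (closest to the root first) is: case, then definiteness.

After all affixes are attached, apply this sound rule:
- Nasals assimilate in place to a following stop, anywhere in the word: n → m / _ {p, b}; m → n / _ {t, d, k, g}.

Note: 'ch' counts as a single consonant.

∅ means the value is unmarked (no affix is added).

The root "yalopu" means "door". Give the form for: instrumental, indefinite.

Attach case instrumental i- (before consonant 'y') → iyalopu.
Attach definiteness indefinite yo- → yoiyalopu.
Nasal assimilation: no change.

yoiyalopu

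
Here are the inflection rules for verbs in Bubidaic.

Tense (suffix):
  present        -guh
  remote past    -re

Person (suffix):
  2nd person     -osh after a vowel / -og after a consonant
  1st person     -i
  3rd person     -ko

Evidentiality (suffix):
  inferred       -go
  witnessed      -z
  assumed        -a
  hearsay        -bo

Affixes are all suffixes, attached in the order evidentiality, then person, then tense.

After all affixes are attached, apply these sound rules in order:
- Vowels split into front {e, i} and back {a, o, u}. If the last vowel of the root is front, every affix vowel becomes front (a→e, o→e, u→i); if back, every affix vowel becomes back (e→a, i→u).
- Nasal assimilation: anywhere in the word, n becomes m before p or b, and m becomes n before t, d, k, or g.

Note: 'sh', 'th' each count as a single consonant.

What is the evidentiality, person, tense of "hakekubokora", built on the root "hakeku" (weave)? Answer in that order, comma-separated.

hearsay, 3rd person, remote past

Segment: hakeku-bo-ko-re.
evidentiality: -bo → hearsay.
person: -ko → 3rd person.
tense: -re → remote past.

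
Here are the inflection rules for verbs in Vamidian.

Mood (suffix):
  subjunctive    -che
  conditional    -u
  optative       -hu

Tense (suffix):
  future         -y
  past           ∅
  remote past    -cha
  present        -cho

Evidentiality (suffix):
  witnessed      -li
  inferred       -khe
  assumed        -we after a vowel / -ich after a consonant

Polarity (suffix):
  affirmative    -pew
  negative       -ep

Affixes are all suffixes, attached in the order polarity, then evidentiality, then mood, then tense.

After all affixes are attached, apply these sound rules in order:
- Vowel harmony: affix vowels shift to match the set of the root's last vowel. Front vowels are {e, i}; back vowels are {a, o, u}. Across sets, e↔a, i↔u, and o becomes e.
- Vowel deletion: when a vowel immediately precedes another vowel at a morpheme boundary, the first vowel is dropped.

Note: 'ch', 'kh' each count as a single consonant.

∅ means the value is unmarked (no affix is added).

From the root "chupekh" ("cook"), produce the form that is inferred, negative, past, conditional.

Attach polarity negative -ep → chupekhep.
Attach evidentiality inferred -khe → chupekhepkhe.
Attach mood conditional -u → chupekhepkheu.
tense = past: zero marking, form stays chupekhepkheu.
Apply vowel harmony: chupekhepkheu → chupekhepkhei.
Apply vowel deletion: chupekhepkhei → chupekhepkhi.

chupekhepkhi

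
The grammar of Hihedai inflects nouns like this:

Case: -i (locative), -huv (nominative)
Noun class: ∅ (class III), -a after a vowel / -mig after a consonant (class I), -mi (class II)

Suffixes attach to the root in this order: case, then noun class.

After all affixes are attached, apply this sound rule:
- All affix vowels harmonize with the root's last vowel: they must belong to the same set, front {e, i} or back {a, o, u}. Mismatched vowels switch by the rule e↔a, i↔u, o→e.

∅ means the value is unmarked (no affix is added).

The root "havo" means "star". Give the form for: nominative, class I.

havohuvmug

Attach case nominative -huv → havohuv.
Attach noun class class I -mig (after consonant 'v') → havohuvmig.
Apply vowel harmony: havohuvmig → havohuvmug.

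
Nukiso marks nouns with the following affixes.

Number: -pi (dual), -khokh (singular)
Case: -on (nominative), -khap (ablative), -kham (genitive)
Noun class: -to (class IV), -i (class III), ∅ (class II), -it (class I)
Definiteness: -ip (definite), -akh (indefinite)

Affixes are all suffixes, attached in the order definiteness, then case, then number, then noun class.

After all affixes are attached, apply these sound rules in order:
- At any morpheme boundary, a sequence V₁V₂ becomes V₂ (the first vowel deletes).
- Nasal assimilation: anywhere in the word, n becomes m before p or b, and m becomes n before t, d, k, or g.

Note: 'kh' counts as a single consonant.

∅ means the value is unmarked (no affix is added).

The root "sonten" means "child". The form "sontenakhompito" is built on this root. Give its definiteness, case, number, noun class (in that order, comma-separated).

Segment: sonten-akh-on-pi-to.
definiteness: -akh → indefinite.
case: -on → nominative.
number: -pi → dual.
noun class: -to → class IV.

indefinite, nominative, dual, class IV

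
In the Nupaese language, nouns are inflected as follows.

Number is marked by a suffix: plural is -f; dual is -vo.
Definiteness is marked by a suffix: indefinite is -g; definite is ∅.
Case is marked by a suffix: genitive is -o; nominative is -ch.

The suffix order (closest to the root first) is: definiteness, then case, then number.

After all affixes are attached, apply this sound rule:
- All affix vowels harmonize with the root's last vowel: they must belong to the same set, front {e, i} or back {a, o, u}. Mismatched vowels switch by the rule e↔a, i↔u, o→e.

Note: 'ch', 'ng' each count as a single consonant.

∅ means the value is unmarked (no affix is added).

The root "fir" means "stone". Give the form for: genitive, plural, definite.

definiteness = definite: zero marking, form stays fir.
Attach case genitive -o → firo.
Attach number plural -f → firof.
Apply vowel harmony: firof → firef.

firef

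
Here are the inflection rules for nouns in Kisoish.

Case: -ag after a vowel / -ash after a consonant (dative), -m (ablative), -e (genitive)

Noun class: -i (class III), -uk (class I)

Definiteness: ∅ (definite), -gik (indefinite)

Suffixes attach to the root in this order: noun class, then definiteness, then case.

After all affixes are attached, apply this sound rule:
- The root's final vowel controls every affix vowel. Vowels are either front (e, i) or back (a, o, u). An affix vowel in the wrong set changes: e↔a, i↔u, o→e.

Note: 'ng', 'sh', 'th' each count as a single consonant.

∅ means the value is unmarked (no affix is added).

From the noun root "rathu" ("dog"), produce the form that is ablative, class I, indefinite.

rathuukgukm

Attach noun class class I -uk → rathuuk.
Attach definiteness indefinite -gik → rathuukgik.
Attach case ablative -m → rathuukgikm.
Apply vowel harmony: rathuukgikm → rathuukgukm.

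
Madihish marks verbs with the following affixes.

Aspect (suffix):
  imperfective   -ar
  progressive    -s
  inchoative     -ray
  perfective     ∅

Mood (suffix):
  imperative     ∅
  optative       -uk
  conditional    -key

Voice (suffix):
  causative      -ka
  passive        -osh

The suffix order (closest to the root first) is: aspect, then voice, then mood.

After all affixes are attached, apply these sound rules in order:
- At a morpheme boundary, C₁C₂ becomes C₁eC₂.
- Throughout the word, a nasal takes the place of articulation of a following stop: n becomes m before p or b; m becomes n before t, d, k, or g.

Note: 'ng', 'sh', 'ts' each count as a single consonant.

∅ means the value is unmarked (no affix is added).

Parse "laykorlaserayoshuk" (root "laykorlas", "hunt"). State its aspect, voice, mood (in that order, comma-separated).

Segment: laykorlas-ray-osh-uk.
aspect: -ray → inchoative.
voice: -osh → passive.
mood: -uk → optative.

inchoative, passive, optative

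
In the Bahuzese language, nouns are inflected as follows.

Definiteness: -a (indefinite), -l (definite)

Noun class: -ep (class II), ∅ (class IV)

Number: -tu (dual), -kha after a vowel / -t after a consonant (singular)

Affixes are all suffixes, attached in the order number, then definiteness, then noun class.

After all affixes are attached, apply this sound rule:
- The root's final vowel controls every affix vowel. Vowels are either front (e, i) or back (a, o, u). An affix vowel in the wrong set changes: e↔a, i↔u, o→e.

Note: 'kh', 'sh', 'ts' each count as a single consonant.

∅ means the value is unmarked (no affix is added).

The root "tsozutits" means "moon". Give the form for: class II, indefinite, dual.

tsozutitstieep

Attach number dual -tu → tsozutitstu.
Attach definiteness indefinite -a → tsozutitstua.
Attach noun class class II -ep → tsozutitstuaep.
Apply vowel harmony: tsozutitstuaep → tsozutitstieep.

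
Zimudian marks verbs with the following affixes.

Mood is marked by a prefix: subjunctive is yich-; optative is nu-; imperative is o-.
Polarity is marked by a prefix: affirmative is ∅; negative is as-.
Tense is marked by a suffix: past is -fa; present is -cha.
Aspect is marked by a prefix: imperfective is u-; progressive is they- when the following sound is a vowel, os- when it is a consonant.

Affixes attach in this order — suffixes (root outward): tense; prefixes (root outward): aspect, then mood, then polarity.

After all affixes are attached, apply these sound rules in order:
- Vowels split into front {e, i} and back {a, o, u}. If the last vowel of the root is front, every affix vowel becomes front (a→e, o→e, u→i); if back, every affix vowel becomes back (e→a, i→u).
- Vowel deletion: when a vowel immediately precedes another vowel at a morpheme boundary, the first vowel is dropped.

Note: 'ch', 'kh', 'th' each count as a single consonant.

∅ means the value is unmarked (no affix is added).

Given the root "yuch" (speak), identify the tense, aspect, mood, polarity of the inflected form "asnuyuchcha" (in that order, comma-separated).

Segment: as-nu-u-yuch-cha.
tense: -cha → present.
aspect: u- → imperfective.
mood: nu- → optative.
polarity: as- → negative.

present, imperfective, optative, negative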